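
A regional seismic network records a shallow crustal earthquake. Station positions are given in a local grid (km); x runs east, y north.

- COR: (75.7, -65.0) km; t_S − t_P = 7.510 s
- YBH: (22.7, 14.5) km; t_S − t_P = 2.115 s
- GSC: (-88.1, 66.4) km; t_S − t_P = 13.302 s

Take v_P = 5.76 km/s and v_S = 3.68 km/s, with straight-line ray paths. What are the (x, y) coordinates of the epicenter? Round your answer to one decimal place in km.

Distance from S−P lag: d = Δt · v_P v_S / (v_P − v_S) = Δt · (5.76·3.68)/(5.76−3.68) ≈ 10.1908·Δt.
So d_COR = 76.53, d_YBH = 21.55, d_GSC = 135.56 km.
Circle about each station: (x − 75.7)² + (y + 65.0)² = 76.53²; (x − 22.7)² + (y − 14.5)² = 21.55²; (x + 88.1)² + (y − 66.4)² = 135.56².
Subtracting the COR equation from the YBH and GSC equations removes the quadratic terms:
-106.0 x + 159.0 y = -3837.51
-327.6 x + 262.8 y = -10304.59
Solving the 2×2 system: x ≈ 26.0, y ≈ -6.8 km.

x ≈ 26.0 km, y ≈ -6.8 km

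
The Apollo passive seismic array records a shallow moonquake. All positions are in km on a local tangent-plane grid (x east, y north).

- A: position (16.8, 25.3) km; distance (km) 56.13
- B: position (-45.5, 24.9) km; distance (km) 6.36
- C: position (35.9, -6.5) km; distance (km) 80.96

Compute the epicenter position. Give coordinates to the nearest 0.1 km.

Circle about each station: (x − 16.8)² + (y − 25.3)² = 56.13²; (x + 45.5)² + (y − 24.9)² = 6.36²; (x − 35.9)² + (y + 6.5)² = 80.96².
Subtracting the A equation from the B and C equations removes the quadratic terms:
-124.6 x − 0.8 y = 4878.06
38.2 x − 63.6 y = -2995.21
Solving the 2×2 system: x ≈ -39.3, y ≈ 23.5 km.

x ≈ -39.3 km, y ≈ 23.5 km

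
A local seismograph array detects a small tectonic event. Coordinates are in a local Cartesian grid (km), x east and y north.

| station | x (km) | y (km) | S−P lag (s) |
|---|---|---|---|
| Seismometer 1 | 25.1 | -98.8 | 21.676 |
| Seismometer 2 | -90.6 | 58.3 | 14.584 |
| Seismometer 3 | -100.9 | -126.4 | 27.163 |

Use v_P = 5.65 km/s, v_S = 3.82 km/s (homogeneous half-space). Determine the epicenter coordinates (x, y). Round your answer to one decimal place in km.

Distance from S−P lag: d = Δt · v_P v_S / (v_P − v_S) = Δt · (5.65·3.82)/(5.65−3.82) ≈ 11.7940·Δt.
So d_Seismometer 1 = 255.65, d_Seismometer 2 = 172.00, d_Seismometer 3 = 320.36 km.
Circle about each station: (x − 25.1)² + (y + 98.8)² = 255.65²; (x + 90.6)² + (y − 58.3)² = 172.00²; (x + 100.9)² + (y + 126.4)² = 320.36².
Subtracting pairs of circle equations eliminates x²+y² and gives linear equations (the radical axes):
-231.4 x + 314.2 y = 36988.72
-252.0 x − 55.2 y = -21507.29
Solving the 2×2 system: x ≈ 51.3, y ≈ 155.5 km.

x ≈ 51.3 km, y ≈ 155.5 km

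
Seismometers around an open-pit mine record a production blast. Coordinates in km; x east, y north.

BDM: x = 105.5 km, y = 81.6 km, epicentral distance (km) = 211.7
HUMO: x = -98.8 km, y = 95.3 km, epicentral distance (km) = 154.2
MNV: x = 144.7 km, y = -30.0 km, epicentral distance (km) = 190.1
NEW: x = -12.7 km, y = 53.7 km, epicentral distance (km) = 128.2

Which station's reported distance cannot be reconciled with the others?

Solve using three stations at a time. Using BDM, MNV, NEW (subtract circle equations pairwise → linear system) gives (x, y) ≈ (-40.8, -71.4).
Distances from that point to each station vs reported:
  BDM: calculated 211.7 vs reported 211.7 → residual 0.0 km
  HUMO: calculated 176.5 vs reported 154.2 → residual 22.3 km
  MNV: calculated 190.1 vs reported 190.1 → residual 0.0 km
  NEW: calculated 128.2 vs reported 128.2 → residual 0.0 km
BDM, MNV, NEW are mutually consistent (residuals ≈ 0); HUMO is off by 22.3 km.

HUMO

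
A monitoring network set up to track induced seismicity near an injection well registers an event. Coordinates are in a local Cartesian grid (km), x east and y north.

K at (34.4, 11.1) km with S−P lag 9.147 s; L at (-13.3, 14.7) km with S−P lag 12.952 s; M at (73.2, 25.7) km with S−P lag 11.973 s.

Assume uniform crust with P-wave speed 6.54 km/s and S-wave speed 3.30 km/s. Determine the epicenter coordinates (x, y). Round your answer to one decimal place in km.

(45.0, -48.9)

Distance from S−P lag: d = Δt · v_P v_S / (v_P − v_S) = Δt · (6.54·3.30)/(6.54−3.30) ≈ 6.6611·Δt.
So d_K = 60.93, d_L = 86.27, d_M = 79.75 km.
Circle about each station: (x − 34.4)² + (y − 11.1)² = 60.93²; (x + 13.3)² + (y − 14.7)² = 86.27²; (x − 73.2)² + (y − 25.7)² = 79.75².
Subtracting pairs of circle equations eliminates x²+y² and gives linear equations (the radical axes):
-95.4 x + 7.2 y = -4643.64
77.6 x + 29.2 y = 2064.56
Solving the 2×2 system: x ≈ 45.0, y ≈ -48.9 km.
Check against K (with the unrounded x, y): √((x − 34.4)²+(y − 11.1)²) = 60.88 ≈ 60.93 km. ✓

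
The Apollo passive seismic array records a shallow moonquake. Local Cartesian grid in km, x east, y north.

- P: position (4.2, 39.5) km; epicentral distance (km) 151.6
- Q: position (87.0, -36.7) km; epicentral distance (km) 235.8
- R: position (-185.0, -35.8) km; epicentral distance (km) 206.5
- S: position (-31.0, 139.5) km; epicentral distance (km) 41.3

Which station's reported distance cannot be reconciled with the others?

Solve using three stations at a time. Using Q, R, S (subtract circle equations pairwise → linear system) gives (x, y) ≈ (-72.2, 137.2).
Distances from that point to each station vs reported:
  P: calculated 124.1 vs reported 151.6 → residual 27.5 km
  Q: calculated 235.8 vs reported 235.8 → residual 0.0 km
  R: calculated 206.5 vs reported 206.5 → residual 0.0 km
  S: calculated 41.3 vs reported 41.3 → residual 0.0 km
Q, R, S are mutually consistent (residuals ≈ 0); P is off by 27.5 km.

P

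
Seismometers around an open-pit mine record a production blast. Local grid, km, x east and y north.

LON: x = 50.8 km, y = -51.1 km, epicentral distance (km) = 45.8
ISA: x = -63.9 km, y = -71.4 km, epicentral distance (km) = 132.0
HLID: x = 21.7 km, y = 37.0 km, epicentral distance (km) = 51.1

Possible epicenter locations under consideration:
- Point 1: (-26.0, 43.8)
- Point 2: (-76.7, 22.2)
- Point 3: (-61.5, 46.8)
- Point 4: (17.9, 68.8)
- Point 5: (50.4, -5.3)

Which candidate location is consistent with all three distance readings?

Point 5

For each candidate, compare |candidate − station| to the reported distance:
Point 1: residuals LON 76.3, ISA 10.7, HLID 2.9 → max 76.3 km
Point 2: residuals LON 101.3, ISA 37.5, HLID 48.4 → max 101.3 km
Point 3: residuals LON 103.2, ISA 13.8, HLID 32.7 → max 103.2 km
Point 4: residuals LON 78.5, ISA 30.3, HLID 19.1 → max 78.5 km
Point 5: residuals LON 0.0, ISA 0.0, HLID 0.0 → max 0.0 km
Only Point 5 has all residuals ≈ 0.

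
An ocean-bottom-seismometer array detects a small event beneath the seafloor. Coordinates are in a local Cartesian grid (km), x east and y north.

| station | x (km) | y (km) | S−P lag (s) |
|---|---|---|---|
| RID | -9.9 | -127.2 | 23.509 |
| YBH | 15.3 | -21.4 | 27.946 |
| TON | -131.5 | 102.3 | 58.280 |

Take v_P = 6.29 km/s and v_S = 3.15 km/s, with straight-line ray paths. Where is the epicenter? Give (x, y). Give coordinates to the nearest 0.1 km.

x ≈ 136.8 km, y ≈ -149.2 km

Distance from S−P lag: d = Δt · v_P v_S / (v_P − v_S) = Δt · (6.29·3.15)/(6.29−3.15) ≈ 6.3100·Δt.
So d_RID = 148.34, d_YBH = 176.34, d_TON = 367.75 km.
Circle about each station: (x + 9.9)² + (y + 127.2)² = 148.34²; (x − 15.3)² + (y + 21.4)² = 176.34²; (x + 131.5)² + (y − 102.3)² = 367.75².
Subtracting the RID equation from the YBH and TON equations removes the quadratic terms:
50.4 x + 211.6 y = -24676.84
-243.2 x + 459.0 y = -101755.62
Solving the 2×2 system: x ≈ 136.8, y ≈ -149.2 km.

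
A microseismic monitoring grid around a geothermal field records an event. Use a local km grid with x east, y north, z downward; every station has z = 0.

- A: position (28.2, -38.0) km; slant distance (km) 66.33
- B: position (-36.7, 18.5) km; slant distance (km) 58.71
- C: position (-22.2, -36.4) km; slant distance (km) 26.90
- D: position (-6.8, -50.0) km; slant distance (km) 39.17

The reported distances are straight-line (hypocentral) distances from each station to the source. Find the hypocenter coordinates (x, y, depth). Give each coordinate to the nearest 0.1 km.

Each station gives a sphere (x−x_i)² + (y−y_i)² + z² = d_i² (stations at z=0).
Subtracting the A sphere from B and C: z² cancels, leaving linear equations in x and y:
-129.8 x + 113.0 y = 402.70
-100.8 x + 3.2 y = 3254.62
Solving: x ≈ -33.392, y ≈ -34.793 km (keep extra digits for the depth step; rounded: -33.4, -34.8).
Then from the A sphere: z² = 66.33² − (x − 28.2)² − (y + 38.0)² with x = -33.392, y = -34.793, so z ≈ 24.409 ≈ 24.4 km.

(-33.4, -34.8, 24.4)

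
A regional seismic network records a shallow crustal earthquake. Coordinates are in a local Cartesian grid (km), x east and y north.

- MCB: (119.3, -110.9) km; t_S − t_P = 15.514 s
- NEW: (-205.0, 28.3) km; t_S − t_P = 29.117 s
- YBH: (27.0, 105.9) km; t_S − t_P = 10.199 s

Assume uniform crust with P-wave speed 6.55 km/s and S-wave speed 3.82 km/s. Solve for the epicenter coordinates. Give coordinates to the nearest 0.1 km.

Distance from S−P lag: d = Δt · v_P v_S / (v_P − v_S) = Δt · (6.55·3.82)/(6.55−3.82) ≈ 9.1652·Δt.
So d_MCB = 142.19, d_NEW = 266.86, d_YBH = 93.48 km.
Circle about each station: (x − 119.3)² + (y + 110.9)² = 142.19²; (x + 205.0)² + (y − 28.3)² = 266.86²; (x − 27.0)² + (y − 105.9)² = 93.48².
Subtracting the MCB equation from the NEW and YBH equations removes the quadratic terms:
-648.6 x + 278.4 y = -34701.67
-184.6 x + 433.6 y = -3108.00
Solving the 2×2 system: x ≈ 61.7, y ≈ 19.1 km.

(61.7, 19.1)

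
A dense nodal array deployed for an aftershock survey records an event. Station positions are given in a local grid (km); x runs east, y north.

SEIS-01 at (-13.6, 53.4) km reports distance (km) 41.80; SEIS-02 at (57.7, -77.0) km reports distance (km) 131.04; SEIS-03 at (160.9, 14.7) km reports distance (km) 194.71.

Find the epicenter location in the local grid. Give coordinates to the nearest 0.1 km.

(-33.8, 16.8)

Circle about each station: (x + 13.6)² + (y − 53.4)² = 41.80²; (x − 57.7)² + (y + 77.0)² = 131.04²; (x − 160.9)² + (y − 14.7)² = 194.71².
Subtracting the SEIS-01 equation from the SEIS-02 and SEIS-03 equations removes the quadratic terms:
142.6 x − 260.8 y = -9202.47
349.0 x − 77.4 y = -13096.36
Solving the 2×2 system: x ≈ -33.8, y ≈ 16.8 km.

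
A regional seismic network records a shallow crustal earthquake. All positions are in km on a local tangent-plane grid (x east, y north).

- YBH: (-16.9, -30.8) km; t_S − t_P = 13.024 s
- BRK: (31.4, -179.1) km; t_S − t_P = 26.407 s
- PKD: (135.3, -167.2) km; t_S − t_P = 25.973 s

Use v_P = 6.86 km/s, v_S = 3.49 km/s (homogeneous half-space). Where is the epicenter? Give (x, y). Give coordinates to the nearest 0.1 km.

68.5 km east, 4.8 km north

Distance from S−P lag: d = Δt · v_P v_S / (v_P − v_S) = Δt · (6.86·3.49)/(6.86−3.49) ≈ 7.1043·Δt.
So d_YBH = 92.53, d_BRK = 187.60, d_PKD = 184.52 km.
Circle about each station: (x + 16.9)² + (y + 30.8)² = 92.53²; (x − 31.4)² + (y + 179.1)² = 187.60²; (x − 135.3)² + (y + 167.2)² = 184.52².
Subtracting the YBH equation from the BRK and PKD equations removes the quadratic terms:
96.6 x − 296.6 y = 5196.56
304.4 x − 272.8 y = 19541.85
Solving the 2×2 system: x ≈ 68.5, y ≈ 4.8 km.
Check against YBH (with the unrounded x, y): √((x + 16.9)²+(y + 30.8)²) = 92.50 ≈ 92.53 km. ✓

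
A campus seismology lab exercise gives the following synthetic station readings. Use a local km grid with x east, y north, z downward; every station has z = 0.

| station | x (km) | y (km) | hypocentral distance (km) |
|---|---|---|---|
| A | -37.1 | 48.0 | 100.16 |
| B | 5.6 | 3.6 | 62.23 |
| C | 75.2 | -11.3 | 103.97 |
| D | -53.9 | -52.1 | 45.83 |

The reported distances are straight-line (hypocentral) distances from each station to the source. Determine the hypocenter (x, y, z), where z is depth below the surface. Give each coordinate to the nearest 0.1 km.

x ≈ -18.5 km, y ≈ -46.2 km, depth ≈ 28.5 km

Each station gives a sphere (x−x_i)² + (y−y_i)² + z² = d_i² (stations at z=0).
Subtracting the A sphere from B and C: z² cancels, leaving linear equations in x and y:
85.4 x − 88.8 y = 2523.36
224.6 x − 118.6 y = 1324.58
Solving: x ≈ -18.505, y ≈ -46.213 km (keep extra digits for the depth step; rounded: -18.5, -46.2).
Then from the A sphere: z² = 100.16² − (x + 37.1)² − (y − 48.0)² with x = -18.505, y = -46.213, so z ≈ 28.463 ≈ 28.5 km.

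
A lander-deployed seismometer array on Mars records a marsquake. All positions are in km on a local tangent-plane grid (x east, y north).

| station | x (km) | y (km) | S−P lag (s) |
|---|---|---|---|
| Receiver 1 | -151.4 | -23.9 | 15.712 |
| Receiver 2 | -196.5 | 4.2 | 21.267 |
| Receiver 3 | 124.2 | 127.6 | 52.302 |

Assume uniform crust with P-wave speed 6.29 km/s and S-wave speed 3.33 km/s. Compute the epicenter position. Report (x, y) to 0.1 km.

-137.4 km east, -134.2 km north

Distance from S−P lag: d = Δt · v_P v_S / (v_P − v_S) = Δt · (6.29·3.33)/(6.29−3.33) ≈ 7.0763·Δt.
So d_Receiver 1 = 111.18, d_Receiver 2 = 150.49, d_Receiver 3 = 370.10 km.
Circle about each station: (x + 151.4)² + (y + 23.9)² = 111.18²; (x + 196.5)² + (y − 4.2)² = 150.49²; (x − 124.2)² + (y − 127.6)² = 370.10².
Subtracting pairs of circle equations eliminates x²+y² and gives linear equations (the radical axes):
-90.2 x + 56.2 y = 4850.47
551.2 x + 303.0 y = -116398.79
Solving the 2×2 system: x ≈ -137.4, y ≈ -134.2 km.
Check against Receiver 1 (with the unrounded x, y): √((x + 151.4)²+(y + 23.9)²) = 111.20 ≈ 111.18 km. ✓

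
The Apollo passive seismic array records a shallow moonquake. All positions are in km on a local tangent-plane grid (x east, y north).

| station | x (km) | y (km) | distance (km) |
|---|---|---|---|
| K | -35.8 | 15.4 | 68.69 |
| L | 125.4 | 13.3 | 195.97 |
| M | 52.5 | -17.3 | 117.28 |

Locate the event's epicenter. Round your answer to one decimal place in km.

-60.5 km east, -48.7 km north

Circle about each station: (x + 35.8)² + (y − 15.4)² = 68.69²; (x − 125.4)² + (y − 13.3)² = 195.97²; (x − 52.5)² + (y + 17.3)² = 117.28².
Subtracting the K equation from the L and M equations removes the quadratic terms:
322.4 x − 4.2 y = -19302.67
176.6 x − 65.4 y = -7499.54
Solving the 2×2 system: x ≈ -60.5, y ≈ -48.7 km.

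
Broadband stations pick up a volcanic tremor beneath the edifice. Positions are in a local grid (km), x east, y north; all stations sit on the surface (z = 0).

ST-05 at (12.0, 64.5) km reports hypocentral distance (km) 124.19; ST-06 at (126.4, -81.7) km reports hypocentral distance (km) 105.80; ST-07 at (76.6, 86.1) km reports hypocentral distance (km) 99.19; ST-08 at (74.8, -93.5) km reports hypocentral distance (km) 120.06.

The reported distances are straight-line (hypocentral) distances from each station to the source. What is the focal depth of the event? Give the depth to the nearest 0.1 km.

Each station gives a sphere (x−x_i)² + (y−y_i)² + z² = d_i² (stations at z=0).
Subtracting the ST-05 sphere from ST-06 and ST-07: z² cancels, leaving linear equations in x and y:
228.8 x − 292.4 y = 22577.12
129.2 x + 43.2 y = 14561.02
Solving: x ≈ 109.793, y ≈ 8.699 km (keep extra digits for the depth step; rounded: 109.8, 8.7).
Then from the ST-05 sphere: z² = 124.19² − (x − 12.0)² − (y − 64.5)² with x = 109.793, y = 8.699, so z ≈ 52.402 ≈ 52.4 km.

52.4 km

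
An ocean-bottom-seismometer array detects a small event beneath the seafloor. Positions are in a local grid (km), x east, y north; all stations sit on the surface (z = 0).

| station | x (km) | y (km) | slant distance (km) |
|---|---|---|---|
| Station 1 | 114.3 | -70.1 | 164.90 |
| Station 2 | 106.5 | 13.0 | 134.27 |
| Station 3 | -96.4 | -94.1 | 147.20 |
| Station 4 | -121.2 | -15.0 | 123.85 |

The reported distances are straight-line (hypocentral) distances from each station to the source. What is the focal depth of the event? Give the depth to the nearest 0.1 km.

Each station gives a sphere (x−x_i)² + (y−y_i)² + z² = d_i² (stations at z=0).
Subtracting the Station 1 sphere from Station 2 and Station 3: z² cancels, leaving linear equations in x and y:
-15.6 x + 166.2 y = 2696.33
-421.4 x − 48.0 y = 5693.44
Solving: x ≈ -15.196, y ≈ 14.797 km (keep extra digits for the depth step; rounded: -15.2, 14.8).
Then from the Station 1 sphere: z² = 164.90² − (x − 114.3)² − (y + 70.1)² with x = -15.196, y = 14.797, so z ≈ 56.704 ≈ 56.7 km.

depth ≈ 56.7 km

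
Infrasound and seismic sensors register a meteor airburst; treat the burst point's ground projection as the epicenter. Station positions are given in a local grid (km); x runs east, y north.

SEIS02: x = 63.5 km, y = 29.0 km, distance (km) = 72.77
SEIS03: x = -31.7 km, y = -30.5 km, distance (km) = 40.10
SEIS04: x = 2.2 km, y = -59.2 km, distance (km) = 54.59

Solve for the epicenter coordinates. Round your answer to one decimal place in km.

Circle about each station: (x − 63.5)² + (y − 29.0)² = 72.77²; (x + 31.7)² + (y + 30.5)² = 40.10²; (x − 2.2)² + (y + 59.2)² = 54.59².
Subtracting the SEIS02 equation from the SEIS03 and SEIS04 equations removes the quadratic terms:
-190.4 x − 119.0 y = 749.35
-122.6 x − 176.4 y = 951.63
Solving the 2×2 system: x ≈ -1.0, y ≈ -4.7 km.

-1.0 km east, -4.7 km north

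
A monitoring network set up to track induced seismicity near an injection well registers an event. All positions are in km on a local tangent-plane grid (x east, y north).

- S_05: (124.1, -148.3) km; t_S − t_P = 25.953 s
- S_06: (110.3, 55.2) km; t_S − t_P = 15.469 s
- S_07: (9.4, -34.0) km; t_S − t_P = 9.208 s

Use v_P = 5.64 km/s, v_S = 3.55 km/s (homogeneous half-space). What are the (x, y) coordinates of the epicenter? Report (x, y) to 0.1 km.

Distance from S−P lag: d = Δt · v_P v_S / (v_P − v_S) = Δt · (5.64·3.55)/(5.64−3.55) ≈ 9.5799·Δt.
So d_S_05 = 248.63, d_S_06 = 148.19, d_S_07 = 88.21 km.
Circle about each station: (x − 124.1)² + (y + 148.3)² = 248.63²; (x − 110.3)² + (y − 55.2)² = 148.19²; (x − 9.4)² + (y + 34.0)² = 88.21².
Subtracting the S_05 equation from the S_06 and S_07 equations removes the quadratic terms:
-27.6 x + 407.0 y = 17676.03
-229.4 x + 228.6 y = 17886.53
Solving the 2×2 system: x ≈ -37.2, y ≈ 40.9 km.
Check against S_05 (with the unrounded x, y): √((x − 124.1)²+(y + 148.3)²) = 248.63 ≈ 248.63 km. ✓

x ≈ -37.2 km, y ≈ 40.9 km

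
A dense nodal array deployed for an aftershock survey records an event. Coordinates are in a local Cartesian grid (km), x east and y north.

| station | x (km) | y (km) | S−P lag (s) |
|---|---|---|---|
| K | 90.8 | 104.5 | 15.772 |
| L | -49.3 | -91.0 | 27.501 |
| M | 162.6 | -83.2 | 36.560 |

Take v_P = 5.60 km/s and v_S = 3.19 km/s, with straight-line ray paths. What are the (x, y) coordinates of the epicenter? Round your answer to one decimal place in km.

x ≈ -25.9 km, y ≈ 111.5 km

Distance from S−P lag: d = Δt · v_P v_S / (v_P − v_S) = Δt · (5.60·3.19)/(5.60−3.19) ≈ 7.4124·Δt.
So d_K = 116.91, d_L = 203.85, d_M = 271.00 km.
Circle about each station: (x − 90.8)² + (y − 104.5)² = 116.91²; (x + 49.3)² + (y + 91.0)² = 203.85²; (x − 162.6)² + (y + 83.2)² = 271.00².
Subtracting the K equation from the L and M equations removes the quadratic terms:
-280.2 x − 391.0 y = -36340.27
143.6 x − 375.4 y = -45576.94
Solving the 2×2 system: x ≈ -25.9, y ≈ 111.5 km.
Check against K (with the unrounded x, y): √((x − 90.8)²+(y − 104.5)²) = 116.91 ≈ 116.91 km. ✓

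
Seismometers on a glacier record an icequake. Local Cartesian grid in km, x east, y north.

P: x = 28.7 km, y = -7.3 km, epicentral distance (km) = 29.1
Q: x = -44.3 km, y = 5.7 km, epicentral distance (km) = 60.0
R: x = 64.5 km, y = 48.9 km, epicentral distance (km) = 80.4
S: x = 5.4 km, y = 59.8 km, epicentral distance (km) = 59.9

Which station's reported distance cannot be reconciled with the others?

Q

Solve using three stations at a time. Using P, R, S (subtract circle equations pairwise → linear system) gives (x, y) ≈ (0.6, 0.1).
Distances from that point to each station vs reported:
  P: calculated 29.0 vs reported 29.1 → residual 0.1 km
  Q: calculated 45.3 vs reported 60.0 → residual 14.7 km
  R: calculated 80.4 vs reported 80.4 → residual 0.0 km
  S: calculated 59.9 vs reported 59.9 → residual 0.0 km
P, R, S are mutually consistent (residuals ≈ 0); Q is off by 14.7 km.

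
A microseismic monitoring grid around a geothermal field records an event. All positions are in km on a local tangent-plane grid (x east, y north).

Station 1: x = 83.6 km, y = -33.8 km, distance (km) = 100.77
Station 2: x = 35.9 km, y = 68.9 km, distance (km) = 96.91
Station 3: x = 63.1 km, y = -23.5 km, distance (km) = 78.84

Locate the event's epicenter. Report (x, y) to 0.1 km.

x ≈ -15.1 km, y ≈ -13.5 km

Circle about each station: (x − 83.6)² + (y + 33.8)² = 100.77²; (x − 35.9)² + (y − 68.9)² = 96.91²; (x − 63.1)² + (y + 23.5)² = 78.84².
Subtracting the Station 1 equation from the Station 2 and Station 3 equations removes the quadratic terms:
-95.4 x + 205.4 y = -1332.34
-41.0 x + 20.6 y = 341.31
Solving the 2×2 system: x ≈ -15.1, y ≈ -13.5 km.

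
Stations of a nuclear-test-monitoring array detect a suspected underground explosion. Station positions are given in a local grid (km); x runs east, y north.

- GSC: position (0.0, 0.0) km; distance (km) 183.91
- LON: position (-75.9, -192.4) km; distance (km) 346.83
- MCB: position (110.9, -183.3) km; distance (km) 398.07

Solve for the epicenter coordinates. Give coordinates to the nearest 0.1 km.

Circle about each station: x² + y² = 183.91²; (x + 75.9)² + (y + 192.4)² = 346.83²; (x − 110.9)² + (y + 183.3)² = 398.07².
Subtracting the GSC equation from the LON and MCB equations removes the quadratic terms:
-151.8 x − 384.8 y = -43689.59
221.8 x − 366.6 y = -78739.14
Solving the 2×2 system: x ≈ -101.3, y ≈ 153.5 km.

x ≈ -101.3 km, y ≈ 153.5 km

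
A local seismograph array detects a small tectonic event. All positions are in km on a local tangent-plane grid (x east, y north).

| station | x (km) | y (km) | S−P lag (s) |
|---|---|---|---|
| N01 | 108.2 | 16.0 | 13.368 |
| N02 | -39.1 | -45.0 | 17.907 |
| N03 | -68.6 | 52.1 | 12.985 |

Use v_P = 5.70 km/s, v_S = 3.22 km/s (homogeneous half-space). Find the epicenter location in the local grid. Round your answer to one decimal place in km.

x ≈ 25.7 km, y ≈ 70.6 km

Distance from S−P lag: d = Δt · v_P v_S / (v_P − v_S) = Δt · (5.70·3.22)/(5.70−3.22) ≈ 7.4008·Δt.
So d_N01 = 98.93, d_N02 = 132.53, d_N03 = 96.10 km.
Circle about each station: (x − 108.2)² + (y − 16.0)² = 98.93²; (x + 39.1)² + (y + 45.0)² = 132.53²; (x + 68.6)² + (y − 52.1)² = 96.10².
Subtracting pairs of circle equations eliminates x²+y² and gives linear equations (the radical axes):
-294.6 x − 122.0 y = -16186.49
-353.6 x + 72.2 y = -3990.94
Solving the 2×2 system: x ≈ 25.7, y ≈ 70.6 km.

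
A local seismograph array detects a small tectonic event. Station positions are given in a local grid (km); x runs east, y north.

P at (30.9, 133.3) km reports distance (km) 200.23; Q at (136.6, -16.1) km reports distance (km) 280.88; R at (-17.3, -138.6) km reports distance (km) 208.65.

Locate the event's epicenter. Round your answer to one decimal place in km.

x ≈ -140.5 km, y ≈ 29.8 km

Circle about each station: (x − 30.9)² + (y − 133.3)² = 200.23²; (x − 136.6)² + (y + 16.1)² = 280.88²; (x + 17.3)² + (y + 138.6)² = 208.65².
Subtracting the P equation from the Q and R equations removes the quadratic terms:
211.4 x − 298.8 y = -38606.45
-96.4 x − 543.8 y = -2657.22
Solving the 2×2 system: x ≈ -140.5, y ≈ 29.8 km.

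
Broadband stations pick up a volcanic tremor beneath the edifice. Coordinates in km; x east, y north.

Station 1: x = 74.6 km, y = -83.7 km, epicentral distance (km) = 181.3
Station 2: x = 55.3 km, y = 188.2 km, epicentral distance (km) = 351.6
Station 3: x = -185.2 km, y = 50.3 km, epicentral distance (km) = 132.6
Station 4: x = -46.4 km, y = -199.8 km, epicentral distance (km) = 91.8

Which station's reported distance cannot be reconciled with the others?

Solve using three stations at a time. Using Station 1, Station 2, Station 4 (subtract circle equations pairwise → linear system) gives (x, y) ≈ (-101.6, -126.5).
Distances from that point to each station vs reported:
  Station 1: calculated 181.3 vs reported 181.3 → residual 0.0 km
  Station 2: calculated 351.6 vs reported 351.6 → residual 0.0 km
  Station 3: calculated 195.5 vs reported 132.6 → residual 62.9 km
  Station 4: calculated 91.8 vs reported 91.8 → residual 0.0 km
Station 1, Station 2, Station 4 are mutually consistent (residuals ≈ 0); Station 3 is off by 62.9 km.

Station 3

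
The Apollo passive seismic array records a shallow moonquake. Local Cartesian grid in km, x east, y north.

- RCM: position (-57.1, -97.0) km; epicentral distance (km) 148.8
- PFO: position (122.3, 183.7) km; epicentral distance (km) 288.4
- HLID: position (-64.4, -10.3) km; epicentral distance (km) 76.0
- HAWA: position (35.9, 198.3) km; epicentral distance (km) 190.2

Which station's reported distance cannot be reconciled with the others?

Solve using three stations at a time. Using RCM, PFO, HLID (subtract circle equations pairwise → linear system) gives (x, y) ≈ (-124.9, 35.3).
Distances from that point to each station vs reported:
  RCM: calculated 148.7 vs reported 148.8 → residual 0.1 km
  PFO: calculated 288.4 vs reported 288.4 → residual 0.0 km
  HLID: calculated 75.8 vs reported 76.0 → residual 0.2 km
  HAWA: calculated 229.0 vs reported 190.2 → residual 38.8 km
RCM, PFO, HLID are mutually consistent (residuals ≈ 0); HAWA is off by 38.8 km.

HAWA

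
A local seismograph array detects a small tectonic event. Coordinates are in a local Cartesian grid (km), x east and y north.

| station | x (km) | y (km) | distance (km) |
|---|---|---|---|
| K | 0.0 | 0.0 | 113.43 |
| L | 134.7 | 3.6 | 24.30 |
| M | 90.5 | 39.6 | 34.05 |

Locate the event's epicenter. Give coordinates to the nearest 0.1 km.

(112.6, 13.7)

Circle about each station: x² + y² = 113.43²; (x − 134.7)² + (y − 3.6)² = 24.30²; (x − 90.5)² + (y − 39.6)² = 34.05².
Subtracting the K equation from the L and M equations removes the quadratic terms:
269.4 x + 7.2 y = 30432.92
181.0 x + 79.2 y = 21465.37
Solving the 2×2 system: x ≈ 112.6, y ≈ 13.7 km.
Check against K (with the unrounded x, y): √(x²+y²) = 113.43 ≈ 113.43 km. ✓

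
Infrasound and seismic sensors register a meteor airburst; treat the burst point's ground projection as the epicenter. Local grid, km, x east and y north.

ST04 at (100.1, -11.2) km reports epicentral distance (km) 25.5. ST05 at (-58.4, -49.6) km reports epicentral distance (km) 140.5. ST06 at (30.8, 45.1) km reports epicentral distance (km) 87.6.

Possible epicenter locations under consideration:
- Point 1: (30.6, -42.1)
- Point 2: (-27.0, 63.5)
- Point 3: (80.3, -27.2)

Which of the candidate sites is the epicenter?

For each candidate, compare |candidate − station| to the reported distance:
Point 1: residuals ST04 50.6, ST05 51.2, ST06 0.4 → max 51.2 km
Point 2: residuals ST04 121.9, ST05 23.1, ST06 26.9 → max 121.9 km
Point 3: residuals ST04 0.0, ST05 0.0, ST06 0.0 → max 0.0 km
Only Point 3 has all residuals ≈ 0.

Point 3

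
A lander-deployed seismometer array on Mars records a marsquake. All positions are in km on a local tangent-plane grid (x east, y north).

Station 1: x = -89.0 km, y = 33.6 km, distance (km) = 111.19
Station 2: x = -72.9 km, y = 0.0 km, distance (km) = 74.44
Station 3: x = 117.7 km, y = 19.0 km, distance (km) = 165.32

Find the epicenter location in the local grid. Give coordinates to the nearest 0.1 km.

(-27.9, -59.3)

Circle about each station: (x + 89.0)² + (y − 33.6)² = 111.19²; (x + 72.9)² + y² = 74.44²; (x − 117.7)² + (y − 19.0)² = 165.32².
Subtracting pairs of circle equations eliminates x²+y² and gives linear equations (the radical axes):
32.2 x − 67.2 y = 3086.35
413.4 x − 29.2 y = -9803.16
Solving the 2×2 system: x ≈ -27.9, y ≈ -59.3 km.
Check against Station 1 (with the unrounded x, y): √((x + 89.0)²+(y − 33.6)²) = 111.19 ≈ 111.19 km. ✓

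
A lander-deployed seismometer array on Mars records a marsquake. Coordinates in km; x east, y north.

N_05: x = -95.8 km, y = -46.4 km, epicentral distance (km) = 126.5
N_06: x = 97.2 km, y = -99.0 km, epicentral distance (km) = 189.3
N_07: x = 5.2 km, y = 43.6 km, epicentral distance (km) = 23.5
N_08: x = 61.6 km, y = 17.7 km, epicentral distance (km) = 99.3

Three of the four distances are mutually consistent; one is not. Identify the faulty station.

N_08

Solve using three stations at a time. Using N_05, N_06, N_07 (subtract circle equations pairwise → linear system) gives (x, y) ≈ (-16.6, 52.3).
Distances from that point to each station vs reported:
  N_05: calculated 126.5 vs reported 126.5 → residual 0.0 km
  N_06: calculated 189.3 vs reported 189.3 → residual 0.0 km
  N_07: calculated 23.5 vs reported 23.5 → residual 0.0 km
  N_08: calculated 85.5 vs reported 99.3 → residual 13.8 km
N_05, N_06, N_07 are mutually consistent (residuals ≈ 0); N_08 is off by 13.8 km.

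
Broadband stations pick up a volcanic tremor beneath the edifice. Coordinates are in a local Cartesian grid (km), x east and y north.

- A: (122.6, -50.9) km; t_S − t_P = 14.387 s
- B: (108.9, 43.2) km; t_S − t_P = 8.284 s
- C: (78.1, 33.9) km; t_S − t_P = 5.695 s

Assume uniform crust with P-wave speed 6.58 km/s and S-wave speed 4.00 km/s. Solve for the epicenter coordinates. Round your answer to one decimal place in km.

Distance from S−P lag: d = Δt · v_P v_S / (v_P − v_S) = Δt · (6.58·4.00)/(6.58−4.00) ≈ 10.2016·Δt.
So d_A = 146.77, d_B = 84.51, d_C = 58.10 km.
Circle about each station: (x − 122.6)² + (y + 50.9)² = 146.77²; (x − 108.9)² + (y − 43.2)² = 84.51²; (x − 78.1)² + (y − 33.9)² = 58.10².
Subtracting pairs of circle equations eliminates x²+y² and gives linear equations (the radical axes):
-27.4 x + 188.2 y = 10503.37
-89.0 x + 169.6 y = 7793.07
Solving the 2×2 system: x ≈ 26.0, y ≈ 59.6 km.

x ≈ 26.0 km, y ≈ 59.6 km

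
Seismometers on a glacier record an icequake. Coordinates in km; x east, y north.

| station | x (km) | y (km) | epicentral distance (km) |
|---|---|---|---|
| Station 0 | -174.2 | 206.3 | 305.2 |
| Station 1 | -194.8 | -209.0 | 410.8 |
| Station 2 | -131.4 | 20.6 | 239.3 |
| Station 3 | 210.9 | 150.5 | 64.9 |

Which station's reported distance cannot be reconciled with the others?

Solve using three stations at a time. Using Station 0, Station 1, Station 2 (subtract circle equations pairwise → linear system) gives (x, y) ≈ (101.7, 75.5).
Distances from that point to each station vs reported:
  Station 0: calculated 305.3 vs reported 305.2 → residual 0.1 km
  Station 1: calculated 410.9 vs reported 410.8 → residual 0.1 km
  Station 2: calculated 239.4 vs reported 239.3 → residual 0.1 km
  Station 3: calculated 132.5 vs reported 64.9 → residual 67.6 km
Station 0, Station 1, Station 2 are mutually consistent (residuals ≈ 0); Station 3 is off by 67.6 km.

Station 3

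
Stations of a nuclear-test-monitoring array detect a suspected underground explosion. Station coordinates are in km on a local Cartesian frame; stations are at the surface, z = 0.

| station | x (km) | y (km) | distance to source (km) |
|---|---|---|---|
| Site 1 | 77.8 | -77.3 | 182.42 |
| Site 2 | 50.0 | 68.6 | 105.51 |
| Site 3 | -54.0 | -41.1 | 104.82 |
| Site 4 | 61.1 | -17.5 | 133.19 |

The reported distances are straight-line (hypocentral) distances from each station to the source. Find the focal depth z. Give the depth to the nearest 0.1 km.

depth ≈ 48.1 km

Each station gives a sphere (x−x_i)² + (y−y_i)² + z² = d_i² (stations at z=0).
Subtracting the Site 1 sphere from Site 2 and Site 3: z² cancels, leaving linear equations in x and y:
-55.6 x + 291.8 y = 17322.53
-263.6 x + 72.4 y = 14866.90
Solving: x ≈ -42.309, y ≈ 51.303 km (keep extra digits for the depth step; rounded: -42.3, 51.3).
Then from the Site 1 sphere: z² = 182.42² − (x − 77.8)² − (y + 77.3)² with x = -42.309, y = 51.303, so z ≈ 48.085 ≈ 48.1 km.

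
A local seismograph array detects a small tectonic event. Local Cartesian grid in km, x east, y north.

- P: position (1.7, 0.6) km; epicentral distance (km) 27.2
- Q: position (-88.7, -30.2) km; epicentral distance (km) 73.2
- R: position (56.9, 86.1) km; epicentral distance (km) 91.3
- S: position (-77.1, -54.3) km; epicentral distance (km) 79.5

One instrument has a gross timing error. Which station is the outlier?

R

Solve using three stations at a time. Using P, Q, S (subtract circle equations pairwise → linear system) gives (x, y) ≈ (-24.9, 5.6).
Distances from that point to each station vs reported:
  P: calculated 27.1 vs reported 27.2 → residual 0.1 km
  Q: calculated 73.2 vs reported 73.2 → residual 0.0 km
  R: calculated 114.8 vs reported 91.3 → residual 23.5 km
  S: calculated 79.5 vs reported 79.5 → residual 0.0 km
P, Q, S are mutually consistent (residuals ≈ 0); R is off by 23.5 km.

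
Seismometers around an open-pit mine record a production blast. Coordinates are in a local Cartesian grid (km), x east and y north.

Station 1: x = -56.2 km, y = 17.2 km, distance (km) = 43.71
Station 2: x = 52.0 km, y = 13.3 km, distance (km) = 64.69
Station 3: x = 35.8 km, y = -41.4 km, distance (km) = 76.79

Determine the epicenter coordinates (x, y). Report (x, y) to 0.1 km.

-12.5 km east, 18.3 km north

Circle about each station: (x + 56.2)² + (y − 17.2)² = 43.71²; (x − 52.0)² + (y − 13.3)² = 64.69²; (x − 35.8)² + (y + 41.4)² = 76.79².
Subtracting the Station 1 equation from the Station 2 and Station 3 equations removes the quadratic terms:
216.4 x − 7.8 y = -2847.62
184.0 x − 117.2 y = -4444.82
Solving the 2×2 system: x ≈ -12.5, y ≈ 18.3 km.
Check against Station 1 (with the unrounded x, y): √((x + 56.2)²+(y − 17.2)²) = 43.71 ≈ 43.71 km. ✓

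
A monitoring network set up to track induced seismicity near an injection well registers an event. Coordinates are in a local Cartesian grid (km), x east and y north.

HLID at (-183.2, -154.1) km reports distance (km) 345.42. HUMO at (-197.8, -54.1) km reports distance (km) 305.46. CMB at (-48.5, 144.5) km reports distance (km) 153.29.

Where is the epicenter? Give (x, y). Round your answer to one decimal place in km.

Circle about each station: (x + 183.2)² + (y + 154.1)² = 345.42²; (x + 197.8)² + (y + 54.1)² = 305.46²; (x + 48.5)² + (y − 144.5)² = 153.29².
Subtracting the HLID equation from the HUMO and CMB equations removes the quadratic terms:
-29.2 x + 200.0 y = 10751.76
269.4 x + 597.2 y = 61740.60
Solving the 2×2 system: x ≈ 83.1, y ≈ 65.9 km.

83.1 km east, 65.9 km north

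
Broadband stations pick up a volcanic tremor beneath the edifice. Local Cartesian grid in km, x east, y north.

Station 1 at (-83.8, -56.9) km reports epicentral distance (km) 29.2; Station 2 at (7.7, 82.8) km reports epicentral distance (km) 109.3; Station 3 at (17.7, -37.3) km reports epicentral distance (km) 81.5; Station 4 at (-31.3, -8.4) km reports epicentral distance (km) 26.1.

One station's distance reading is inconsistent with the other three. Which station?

Station 1

Solve using three stations at a time. Using Station 2, Station 3, Station 4 (subtract circle equations pairwise → linear system) gives (x, y) ≈ (-57.2, -5.2).
Distances from that point to each station vs reported:
  Station 1: calculated 58.2 vs reported 29.2 → residual 29.0 km
  Station 2: calculated 109.3 vs reported 109.3 → residual 0.0 km
  Station 3: calculated 81.5 vs reported 81.5 → residual 0.0 km
  Station 4: calculated 26.1 vs reported 26.1 → residual 0.0 km
Station 2, Station 3, Station 4 are mutually consistent (residuals ≈ 0); Station 1 is off by 29.0 km.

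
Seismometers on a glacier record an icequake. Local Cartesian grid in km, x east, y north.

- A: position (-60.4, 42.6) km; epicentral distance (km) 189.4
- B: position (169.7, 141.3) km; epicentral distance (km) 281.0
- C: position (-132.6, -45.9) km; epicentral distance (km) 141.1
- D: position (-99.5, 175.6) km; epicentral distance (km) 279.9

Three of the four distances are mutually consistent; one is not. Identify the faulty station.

A

Solve using three stations at a time. Using B, C, D (subtract circle equations pairwise → linear system) gives (x, y) ≈ (3.0, -84.8).
Distances from that point to each station vs reported:
  A: calculated 142.3 vs reported 189.4 → residual 47.1 km
  B: calculated 281.0 vs reported 281.0 → residual 0.0 km
  C: calculated 141.0 vs reported 141.1 → residual 0.1 km
  D: calculated 279.9 vs reported 279.9 → residual 0.0 km
B, C, D are mutually consistent (residuals ≈ 0); A is off by 47.1 km.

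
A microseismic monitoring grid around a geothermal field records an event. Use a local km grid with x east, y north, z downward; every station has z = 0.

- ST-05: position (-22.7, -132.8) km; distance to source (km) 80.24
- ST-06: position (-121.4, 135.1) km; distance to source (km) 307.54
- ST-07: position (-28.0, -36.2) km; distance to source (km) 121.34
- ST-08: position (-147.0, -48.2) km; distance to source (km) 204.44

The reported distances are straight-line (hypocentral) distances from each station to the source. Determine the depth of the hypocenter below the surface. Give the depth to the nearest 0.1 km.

Each station gives a sphere (x−x_i)² + (y−y_i)² + z² = d_i² (stations at z=0).
Subtracting the ST-05 sphere from ST-06 and ST-07: z² cancels, leaving linear equations in x and y:
-197.4 x + 535.8 y = -73303.55
-10.6 x + 193.2 y = -24341.63
Solving: x ≈ 34.506, y ≈ -124.099 km (keep extra digits for the depth step; rounded: 34.5, -124.1).
Then from the ST-05 sphere: z² = 80.24² − (x + 22.7)² − (y + 132.8)² with x = 34.506, y = -124.099, so z ≈ 55.590 ≈ 55.6 km.

z ≈ 55.6 km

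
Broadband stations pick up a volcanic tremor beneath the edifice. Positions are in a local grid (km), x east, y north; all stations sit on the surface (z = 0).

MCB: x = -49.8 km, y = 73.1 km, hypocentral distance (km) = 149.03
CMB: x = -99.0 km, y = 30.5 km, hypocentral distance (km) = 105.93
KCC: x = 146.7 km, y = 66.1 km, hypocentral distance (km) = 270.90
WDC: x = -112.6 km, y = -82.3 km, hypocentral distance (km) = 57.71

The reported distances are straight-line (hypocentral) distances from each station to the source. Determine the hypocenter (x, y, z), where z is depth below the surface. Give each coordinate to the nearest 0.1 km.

Each station gives a sphere (x−x_i)² + (y−y_i)² + z² = d_i² (stations at z=0).
Subtracting the MCB sphere from CMB and KCC: z² cancels, leaving linear equations in x and y:
-98.4 x − 85.2 y = 13896.38
393.0 x − 14.0 y = -33110.42
Solving: x ≈ -86.502, y ≈ -63.200 km (keep extra digits for the depth step; rounded: -86.5, -63.2).
Then from the MCB sphere: z² = 149.03² − (x + 49.8)² − (y − 73.1)² with x = -86.502, y = -63.200, so z ≈ 47.804 ≈ 47.8 km.
Check against WDC (with the unrounded solution): distance 57.72 ≈ 57.71 km. ✓

(-86.5, -63.2, 47.8)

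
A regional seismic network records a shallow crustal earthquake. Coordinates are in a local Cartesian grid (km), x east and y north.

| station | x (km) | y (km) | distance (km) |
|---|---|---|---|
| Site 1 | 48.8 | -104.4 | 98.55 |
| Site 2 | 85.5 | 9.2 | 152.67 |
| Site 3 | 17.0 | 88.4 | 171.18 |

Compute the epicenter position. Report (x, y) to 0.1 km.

Circle about each station: (x − 48.8)² + (y + 104.4)² = 98.55²; (x − 85.5)² + (y − 9.2)² = 152.67²; (x − 17.0)² + (y − 88.4)² = 171.18².
Subtracting the Site 1 equation from the Site 2 and Site 3 equations removes the quadratic terms:
73.4 x + 227.2 y = -19481.94
-63.6 x + 385.6 y = -24767.73
Solving the 2×2 system: x ≈ -44.1, y ≈ -71.5 km.

-44.1 km east, -71.5 km north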